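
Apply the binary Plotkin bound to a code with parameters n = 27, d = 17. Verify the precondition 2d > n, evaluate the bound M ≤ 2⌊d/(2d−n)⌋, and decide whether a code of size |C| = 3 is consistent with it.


Plotkin bound M ≤ 4; given |C| = 3 ≤ bound (satisfied).

Check applicability: 2d = 34, n = 27.
2d − n = 7 > 0, so Plotkin applies.
Compute d/(2d−n) = 17/7 ≈ 2.4286.
⌊d/(2d−n)⌋ = 2.
Plotkin bound: M ≤ 2·2 = 4.
Given |C| = 3, check: satisfied.
This |C| is below the Plotkin bound.


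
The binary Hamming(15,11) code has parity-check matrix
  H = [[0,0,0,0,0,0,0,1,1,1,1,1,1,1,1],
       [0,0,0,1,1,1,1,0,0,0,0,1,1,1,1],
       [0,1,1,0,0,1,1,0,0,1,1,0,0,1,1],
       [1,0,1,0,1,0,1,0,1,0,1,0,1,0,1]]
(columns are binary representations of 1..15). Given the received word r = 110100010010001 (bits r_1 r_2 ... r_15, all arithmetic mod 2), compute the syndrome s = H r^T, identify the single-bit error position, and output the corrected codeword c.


s = (1, 0, 1, 1)^T, error position = 11, corrected codeword c = 110100010000001

Compute s = H r^T mod 2 one row at a time:
  s_1 = 1 + 0 + 0 + 1 + 0 + 0 + 0 + 1 = 3 ≡ 1 (mod 2).
  s_2 = 1 + 0 + 0 + 0 + 0 + 0 + 0 + 1 = 2 ≡ 0 (mod 2).
  s_3 = 1 + 0 + 0 + 0 + 0 + 1 + 0 + 1 = 3 ≡ 1 (mod 2).
  s_4 = 1 + 0 + 0 + 0 + 0 + 1 + 0 + 1 = 3 ≡ 1 (mod 2).
s = (1, 0, 1, 1)^T — this equals column 11 of H (binary 1011), so error is at position 11.
Correct: flip bit 11 of r = 110100010010001 to get c = 110100010000001.


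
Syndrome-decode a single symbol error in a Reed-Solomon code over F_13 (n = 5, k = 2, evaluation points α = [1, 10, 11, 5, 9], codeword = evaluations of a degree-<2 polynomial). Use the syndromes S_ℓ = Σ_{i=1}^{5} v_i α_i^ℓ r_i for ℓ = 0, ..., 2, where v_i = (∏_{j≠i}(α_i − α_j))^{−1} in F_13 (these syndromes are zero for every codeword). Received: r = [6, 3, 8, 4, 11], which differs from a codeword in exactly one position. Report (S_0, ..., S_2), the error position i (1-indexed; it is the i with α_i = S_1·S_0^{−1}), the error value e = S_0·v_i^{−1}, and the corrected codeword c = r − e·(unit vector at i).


S = (5, 5, 5), error at position 1, error magnitude e = 9, c = [10, 3, 8, 4, 11].

Step 1: column multipliers v_i = (∏_{j≠i}(α_i − α_j))^{−1} mod 13.
  i = 1 (α = 1): (1−10)(1−11)(1−5)(1−9) = (−9)·(−10)·(−4)·(−8) = 2880 ≡ 7, so v_1 = 7^{−1} = 2 (mod 13).
  i = 2 (α = 10): (10−1)(10−11)(10−5)(10−9) = 9·(−1)·5·1 = −45 ≡ 7, so v_2 = 7^{−1} = 2 (mod 13).
  i = 3 (α = 11): (11−1)(11−10)(11−5)(11−9) = 10·1·6·2 = 120 ≡ 3, so v_3 = 3^{−1} = 9 (mod 13).
  i = 4 (α = 5): (5−1)(5−10)(5−11)(5−9) = 4·(−5)·(−6)·(−4) = −480 ≡ 1, so v_4 = 1^{−1} = 1 (mod 13).
  i = 5 (α = 9): (9−1)(9−10)(9−11)(9−5) = 8·(−1)·(−2)·4 = 64 ≡ 12, so v_5 = 12^{−1} = 12 (mod 13).
  v = [2, 2, 9, 1, 12].
Step 2: syndromes of r = [6, 3, 8, 4, 11] (all sums mod 13).
  S_0 = Σ v_i r_i = 2·6 + 2·3 + 9·8 + 1·4 + 12·11 = 226 ≡ 5.
  S_1 = Σ v_i α_i r_i = 2·1·6 + 2·10·3 + 9·11·8 + 1·5·4 + 12·9·11 = 2072 ≡ 5.
  α_i^2 mod 13 = [1, 9, 4, 12, 3].
  S_2 = Σ v_i α_i^2 r_i = 2·1·6 + 2·9·3 + 9·4·8 + 1·12·4 + 12·3·11 = 798 ≡ 5.
  S = (5, 5, 5) ≠ 0, so r is not a codeword (an error is present).
Step 3: locate the error. For a single error e at position i, S_ℓ = v_i·e·α_i^ℓ, so α_err = S_1/S_0.
  S_0^{−1} = 5^{−1} = 8 (mod 13), so α_err = 5·8 = 40 ≡ 1 = α_1. Error position i = 1.
  Consistency check: S_2/S_1 = 5·8 = 40 ≡ 1 = α_err ✓ (single-error assumption holds).
Step 4: error magnitude e = S_0/v_1 = S_0·∏_{j≠1}(α_1 − α_j) = 5·7 = 35 ≡ 9 (mod 13).
Step 5: correct position 1: c_1 = r_1 − e = 6 − 9 ≡ 10 (mod 13). Hence c = [10, 3, 8, 4, 11].
  Check: interpolating c through the α_i gives m(x) = 5 + 5·x (degree < 2) with m(α_i) = c_i for every i, so c is indeed a codeword.


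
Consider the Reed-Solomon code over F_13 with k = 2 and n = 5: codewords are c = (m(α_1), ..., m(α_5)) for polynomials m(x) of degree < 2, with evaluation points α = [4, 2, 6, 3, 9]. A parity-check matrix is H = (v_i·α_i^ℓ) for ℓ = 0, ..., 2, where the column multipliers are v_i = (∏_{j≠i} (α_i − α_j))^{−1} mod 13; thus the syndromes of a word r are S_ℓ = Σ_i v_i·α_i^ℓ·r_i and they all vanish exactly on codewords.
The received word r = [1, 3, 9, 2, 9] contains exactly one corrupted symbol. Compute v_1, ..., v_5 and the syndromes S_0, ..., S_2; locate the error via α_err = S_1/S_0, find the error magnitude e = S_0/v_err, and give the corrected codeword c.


S = (6, 10, 8), error at position 3, error magnitude e = 10, c = [1, 3, 12, 2, 9].

Step 1: column multipliers v_i = (∏_{j≠i}(α_i − α_j))^{−1} mod 13.
  i = 1 (α = 4): (4−2)(4−6)(4−3)(4−9) = 2·(−2)·1·(−5) = 20 ≡ 7, so v_1 = 7^{−1} = 2 (mod 13).
  i = 2 (α = 2): (2−4)(2−6)(2−3)(2−9) = (−2)·(−4)·(−1)·(−7) = 56 ≡ 4, so v_2 = 4^{−1} = 10 (mod 13).
  i = 3 (α = 6): (6−4)(6−2)(6−3)(6−9) = 2·4·3·(−3) = −72 ≡ 6, so v_3 = 6^{−1} = 11 (mod 13).
  i = 4 (α = 3): (3−4)(3−2)(3−6)(3−9) = (−1)·1·(−3)·(−6) = −18 ≡ 8, so v_4 = 8^{−1} = 5 (mod 13).
  i = 5 (α = 9): (9−4)(9−2)(9−6)(9−3) = 5·7·3·6 = 630 ≡ 6, so v_5 = 6^{−1} = 11 (mod 13).
  v = [2, 10, 11, 5, 11].
Step 2: syndromes of r = [1, 3, 9, 2, 9] (all sums mod 13).
  S_0 = Σ v_i r_i = 2·1 + 10·3 + 11·9 + 5·2 + 11·9 = 240 ≡ 6.
  S_1 = Σ v_i α_i r_i = 2·4·1 + 10·2·3 + 11·6·9 + 5·3·2 + 11·9·9 = 1583 ≡ 10.
  α_i^2 mod 13 = [3, 4, 10, 9, 3].
  S_2 = Σ v_i α_i^2 r_i = 2·3·1 + 10·4·3 + 11·10·9 + 5·9·2 + 11·3·9 = 1503 ≡ 8.
  S = (6, 10, 8) ≠ 0, so r is not a codeword (an error is present).
Step 3: locate the error. For a single error e at position i, S_ℓ = v_i·e·α_i^ℓ, so α_err = S_1/S_0.
  S_0^{−1} = 6^{−1} = 11 (mod 13), so α_err = 10·11 = 110 ≡ 6 = α_3. Error position i = 3.
  Consistency check: S_2/S_1 = 8·4 = 32 ≡ 6 = α_err ✓ (single-error assumption holds).
Step 4: error magnitude e = S_0/v_3 = S_0·∏_{j≠3}(α_3 − α_j) = 6·6 = 36 ≡ 10 (mod 13).
Step 5: correct position 3: c_3 = r_3 − e = 9 − 10 ≡ 12 (mod 13). Hence c = [1, 3, 12, 2, 9].
  Check: interpolating c through the α_i gives m(x) = 5 + 12·x (degree < 2) with m(α_i) = c_i for every i, so c is indeed a codeword.


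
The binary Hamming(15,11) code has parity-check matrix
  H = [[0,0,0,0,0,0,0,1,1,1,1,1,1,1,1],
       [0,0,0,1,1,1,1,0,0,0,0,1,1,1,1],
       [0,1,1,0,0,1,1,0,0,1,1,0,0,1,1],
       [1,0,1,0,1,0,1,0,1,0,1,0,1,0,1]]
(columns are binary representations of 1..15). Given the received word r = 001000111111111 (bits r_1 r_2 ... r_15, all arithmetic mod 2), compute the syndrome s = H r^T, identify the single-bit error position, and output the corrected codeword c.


s = (0, 1, 0, 0)^T, error position = 4, corrected codeword c = 001100111111111

Compute s = H r^T mod 2 one row at a time:
  s_1 = 1 + 1 + 1 + 1 + 1 + 1 + 1 + 1 = 8 ≡ 0 (mod 2).
  s_2 = 0 + 0 + 0 + 1 + 1 + 1 + 1 + 1 = 5 ≡ 1 (mod 2).
  s_3 = 0 + 1 + 0 + 1 + 1 + 1 + 1 + 1 = 6 ≡ 0 (mod 2).
  s_4 = 0 + 1 + 0 + 1 + 1 + 1 + 1 + 1 = 6 ≡ 0 (mod 2).
s = (0, 1, 0, 0)^T — this equals column 4 of H (binary 0100), so error is at position 4.
Correct: flip bit 4 of r = 001000111111111 to get c = 001100111111111.


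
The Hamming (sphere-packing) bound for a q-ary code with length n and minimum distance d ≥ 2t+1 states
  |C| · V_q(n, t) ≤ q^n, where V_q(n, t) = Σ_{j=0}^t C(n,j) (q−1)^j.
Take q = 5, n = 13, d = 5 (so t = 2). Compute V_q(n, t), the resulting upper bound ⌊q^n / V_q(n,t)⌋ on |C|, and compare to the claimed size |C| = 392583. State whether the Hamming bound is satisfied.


V_q(n, t) = 1301, q^n = 1220703125, Hamming bound = 938280, |C| = 392583 ≤ bound (satisfied).

Step 1: Compute V_q(n, t) = Σ_{j=0}^2 C(n, j) (q−1)^j.
  j = 0: C(13,0)·(4)^0 = 1·1 = 1.
  j = 1: C(13,1)·(4)^1 = 13·4 = 52.
  j = 2: C(13,2)·(4)^2 = 78·16 = 1248.
  V_q(n, t) = 1 + 52 + 1248 = 1301.
Step 2: q^n = 5^13 = 1220703125.
Step 3: Hamming bound ⌊q^n / V_q(n,t)⌋ = ⌊1220703125/1301⌋ = 938280.
Step 4: Compare |C| = 392583 to 938280: satisfied.
The claimed |C| lies below the Hamming bound.


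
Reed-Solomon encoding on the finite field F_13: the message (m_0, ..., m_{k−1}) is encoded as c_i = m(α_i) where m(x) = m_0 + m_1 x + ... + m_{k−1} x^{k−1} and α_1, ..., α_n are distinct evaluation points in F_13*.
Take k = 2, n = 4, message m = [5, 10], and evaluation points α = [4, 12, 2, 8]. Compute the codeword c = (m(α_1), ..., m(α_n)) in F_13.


c = [6, 8, 12, 7]

Message polynomial: m(x) = 5 + 10·x (mod 13).
For each evaluation point α_i, compute m(α_i) mod 13:
  α_1 = 4: Horner steps 10 → 6, so m(4) = 6.
  α_2 = 12: Horner steps 10 → 8, so m(12) = 8.
  α_3 = 2: Horner steps 10 → 12, so m(2) = 12.
  α_4 = 8: Horner steps 10 → 7, so m(8) = 7.
Codeword c = [6, 8, 12, 7] ∈ F_13^4.


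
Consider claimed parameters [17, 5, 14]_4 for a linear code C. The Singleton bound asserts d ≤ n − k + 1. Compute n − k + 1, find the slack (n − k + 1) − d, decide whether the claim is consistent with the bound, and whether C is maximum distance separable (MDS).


Singleton RHS = n − k + 1 = 13, slack = -1, bound violated (no such code; not MDS).

Singleton bound: d ≤ n − k + 1.
Here n = 17, k = 5, so n − k + 1 = 13.
Given d = 14, check d ≤ 13: NO.
Slack = (n − k + 1) − d = -1.
The slack is negative: d = 14 exceeds n − k + 1 = 13 by 1, so the Singleton bound is violated and no linear [17, 5, 14]_4 code can exist. In particular it is not MDS (MDS requires d = n − k + 1 exactly).
Description: the claimed parameters are [17, 5, 14]_4; such a code would be impossible (violates the Singleton bound).


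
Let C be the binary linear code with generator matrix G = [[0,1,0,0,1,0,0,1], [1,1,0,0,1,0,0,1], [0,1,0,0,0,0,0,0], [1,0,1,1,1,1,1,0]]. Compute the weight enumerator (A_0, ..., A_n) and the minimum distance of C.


Weight distribution: A_0 = 1, A_1 = 2, A_2 = 2, A_3 = 2, A_4 = 1, A_5 = 2, A_6 = 4, A_7 = 2. Minimum distance d = 1.

Enumerate all 2^4 = 16 messages m ∈ F_2^4.
For each, compute codeword c = mG in F_2^8, then tally its weight.
  m = 0000 → c = 00000000, weight = 0.
  m = 1000 → c = 01001001, weight = 3.
  m = 0100 → c = 11001001, weight = 4.
  m = 1100 → c = 10000000, weight = 1.
  m = 0010 → c = 01000000, weight = 1.
  m = 1010 → c = 00001001, weight = 2.
  m = 0110 → c = 10001001, weight = 3.
  m = 1110 → c = 11000000, weight = 2.
  m = 0001 → c = 10111110, weight = 6.
  m = 1001 → c = 11110111, weight = 7.
  m = 0101 → c = 01110111, weight = 6.
  m = 1101 → c = 00111110, weight = 5.
  m = 0011 → c = 11111110, weight = 7.
  m = 1011 → c = 10110111, weight = 6.
  m = 0111 → c = 00110111, weight = 5.
  m = 1111 → c = 01111110, weight = 6.
Tally weights:
  weight 0: 1 codewords.
  weight 1: 2 codewords.
  weight 2: 2 codewords.
  weight 3: 2 codewords.
  weight 4: 1 codewords.
  weight 5: 2 codewords.
  weight 6: 4 codewords.
  weight 7: 2 codewords.
Minimum distance d = smallest w > 0 with A_w > 0 = 1.
Sanity: Σ A_w = 16 = 2^4 = 16 ✓.


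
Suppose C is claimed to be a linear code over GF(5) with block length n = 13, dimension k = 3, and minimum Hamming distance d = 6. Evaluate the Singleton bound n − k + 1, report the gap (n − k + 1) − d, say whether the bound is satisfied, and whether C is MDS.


Singleton RHS = n − k + 1 = 11, slack = 5, bound satisfied, not MDS.

Singleton bound: d ≤ n − k + 1.
Here n = 13, k = 3, so n − k + 1 = 11.
Given d = 6, check d ≤ 11: YES.
Slack = (n − k + 1) − d = 5.
The code is NOT MDS (slack = 5 > 0).
Description: the claimed parameters are [13, 3, 6]_5; such a code would be non-MDS.


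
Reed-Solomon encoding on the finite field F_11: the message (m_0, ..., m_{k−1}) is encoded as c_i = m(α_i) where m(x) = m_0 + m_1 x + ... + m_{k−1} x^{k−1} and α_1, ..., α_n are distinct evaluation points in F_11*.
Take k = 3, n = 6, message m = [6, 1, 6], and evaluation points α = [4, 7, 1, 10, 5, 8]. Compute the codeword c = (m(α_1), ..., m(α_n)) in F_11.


c = [7, 10, 2, 0, 7, 2]

Message polynomial: m(x) = 6 + 1·x + 6·x^2 (mod 11).
For each evaluation point α_i, compute m(α_i) mod 11:
  α_1 = 4: Horner steps 6 → 3 → 7, so m(4) = 7.
  α_2 = 7: Horner steps 6 → 10 → 10, so m(7) = 10.
  α_3 = 1: Horner steps 6 → 7 → 2, so m(1) = 2.
  α_4 = 10: Horner steps 6 → 6 → 0, so m(10) = 0.
  α_5 = 5: Horner steps 6 → 9 → 7, so m(5) = 7.
  α_6 = 8: Horner steps 6 → 5 → 2, so m(8) = 2.
Codeword c = [7, 10, 2, 0, 7, 2] ∈ F_11^6.


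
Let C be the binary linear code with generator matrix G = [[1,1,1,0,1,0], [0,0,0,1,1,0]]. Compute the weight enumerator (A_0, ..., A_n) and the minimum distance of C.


Weight distribution: A_0 = 1, A_2 = 1, A_4 = 2. Minimum distance d = 2.

Enumerate all 2^2 = 4 messages m ∈ F_2^2.
For each, compute codeword c = mG in F_2^6, then tally its weight.
  m = 00 → c = 000000, weight = 0.
  m = 10 → c = 111010, weight = 4.
  m = 01 → c = 000110, weight = 2.
  m = 11 → c = 111100, weight = 4.
Tally weights:
  weight 0: 1 codewords.
  weight 2: 1 codewords.
  weight 4: 2 codewords.
Minimum distance d = smallest w > 0 with A_w > 0 = 2.
Sanity: Σ A_w = 4 = 2^2 = 4 ✓.


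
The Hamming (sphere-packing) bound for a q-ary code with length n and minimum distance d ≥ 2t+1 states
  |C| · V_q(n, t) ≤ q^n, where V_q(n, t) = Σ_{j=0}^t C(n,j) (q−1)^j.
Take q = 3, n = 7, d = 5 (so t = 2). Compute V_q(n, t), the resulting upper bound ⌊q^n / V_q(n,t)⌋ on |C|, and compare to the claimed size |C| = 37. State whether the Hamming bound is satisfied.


V_q(n, t) = 99, q^n = 2187, Hamming bound = 22, |C| = 37 > bound (violated).

Step 1: Compute V_q(n, t) = Σ_{j=0}^2 C(n, j) (q−1)^j.
  j = 0: C(7,0)·(2)^0 = 1·1 = 1.
  j = 1: C(7,1)·(2)^1 = 7·2 = 14.
  j = 2: C(7,2)·(2)^2 = 21·4 = 84.
  V_q(n, t) = 1 + 14 + 84 = 99.
Step 2: q^n = 3^7 = 2187.
Step 3: Hamming bound ⌊q^n / V_q(n,t)⌋ = ⌊2187/99⌋ = 22.
Step 4: Compare |C| = 37 to 22: violated.
The claimed |C| lies above the Hamming bound, so no 3-ary code of length 7 with d ≥ 5 can have 37 codewords.


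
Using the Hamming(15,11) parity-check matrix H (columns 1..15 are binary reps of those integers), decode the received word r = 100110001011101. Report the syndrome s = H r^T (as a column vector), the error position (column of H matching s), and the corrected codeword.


s = (1, 1, 0, 0)^T, error position = 12, corrected codeword c = 100110001010101

Compute s = H r^T mod 2 one row at a time:
  s_1 = 0 + 1 + 0 + 1 + 1 + 1 + 0 + 1 = 5 ≡ 1 (mod 2).
  s_2 = 1 + 1 + 0 + 0 + 1 + 1 + 0 + 1 = 5 ≡ 1 (mod 2).
  s_3 = 0 + 0 + 0 + 0 + 0 + 1 + 0 + 1 = 2 ≡ 0 (mod 2).
  s_4 = 1 + 0 + 1 + 0 + 1 + 1 + 1 + 1 = 6 ≡ 0 (mod 2).
s = (1, 1, 0, 0)^T — this equals column 12 of H (binary 1100), so error is at position 12.
Correct: flip bit 12 of r = 100110001011101 to get c = 100110001010101.


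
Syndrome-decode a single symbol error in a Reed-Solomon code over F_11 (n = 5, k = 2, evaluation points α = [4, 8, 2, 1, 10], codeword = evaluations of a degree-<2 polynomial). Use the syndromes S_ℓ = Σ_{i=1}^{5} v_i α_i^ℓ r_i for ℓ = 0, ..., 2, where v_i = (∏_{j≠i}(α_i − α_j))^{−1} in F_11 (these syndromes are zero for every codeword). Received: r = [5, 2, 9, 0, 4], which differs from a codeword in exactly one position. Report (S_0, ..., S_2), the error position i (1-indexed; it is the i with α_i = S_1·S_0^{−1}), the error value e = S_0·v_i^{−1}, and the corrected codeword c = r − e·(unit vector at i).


S = (1, 8, 9), error at position 2, error magnitude e = 5, c = [5, 8, 9, 0, 4].

Step 1: column multipliers v_i = (∏_{j≠i}(α_i − α_j))^{−1} mod 11.
  i = 1 (α = 4): (4−8)(4−2)(4−1)(4−10) = (−4)·2·3·(−6) = 144 ≡ 1, so v_1 = 1^{−1} = 1 (mod 11).
  i = 2 (α = 8): (8−4)(8−2)(8−1)(8−10) = 4·6·7·(−2) = −336 ≡ 5, so v_2 = 5^{−1} = 9 (mod 11).
  i = 3 (α = 2): (2−4)(2−8)(2−1)(2−10) = (−2)·(−6)·1·(−8) = −96 ≡ 3, so v_3 = 3^{−1} = 4 (mod 11).
  i = 4 (α = 1): (1−4)(1−8)(1−2)(1−10) = (−3)·(−7)·(−1)·(−9) = 189 ≡ 2, so v_4 = 2^{−1} = 6 (mod 11).
  i = 5 (α = 10): (10−4)(10−8)(10−2)(10−1) = 6·2·8·9 = 864 ≡ 6, so v_5 = 6^{−1} = 2 (mod 11).
  v = [1, 9, 4, 6, 2].
Step 2: syndromes of r = [5, 2, 9, 0, 4] (all sums mod 11).
  S_0 = Σ v_i r_i = 1·5 + 9·2 + 4·9 + 6·0 + 2·4 = 67 ≡ 1.
  S_1 = Σ v_i α_i r_i = 1·4·5 + 9·8·2 + 4·2·9 + 6·1·0 + 2·10·4 = 316 ≡ 8.
  α_i^2 mod 11 = [5, 9, 4, 1, 1].
  S_2 = Σ v_i α_i^2 r_i = 1·5·5 + 9·9·2 + 4·4·9 + 6·1·0 + 2·1·4 = 339 ≡ 9.
  S = (1, 8, 9) ≠ 0, so r is not a codeword (an error is present).
Step 3: locate the error. For a single error e at position i, S_ℓ = v_i·e·α_i^ℓ, so α_err = S_1/S_0.
  S_0^{−1} = 1^{−1} = 1 (mod 11), so α_err = 8·1 = 8 ≡ 8 = α_2. Error position i = 2.
  Consistency check: S_2/S_1 = 9·7 = 63 ≡ 8 = α_err ✓ (single-error assumption holds).
Step 4: error magnitude e = S_0/v_2 = S_0·∏_{j≠2}(α_2 − α_j) = 1·5 = 5 ≡ 5 (mod 11).
Step 5: correct position 2: c_2 = r_2 − e = 2 − 5 ≡ 8 (mod 11). Hence c = [5, 8, 9, 0, 4].
  Check: interpolating c through the α_i gives m(x) = 2 + 9·x (degree < 2) with m(α_i) = c_i for every i, so c is indeed a codeword.


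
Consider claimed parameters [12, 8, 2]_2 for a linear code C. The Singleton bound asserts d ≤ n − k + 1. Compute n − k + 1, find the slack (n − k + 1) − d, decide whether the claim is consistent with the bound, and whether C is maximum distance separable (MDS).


Singleton RHS = n − k + 1 = 5, slack = 3, bound satisfied, not MDS.

Singleton bound: d ≤ n − k + 1.
Here n = 12, k = 8, so n − k + 1 = 5.
Given d = 2, check d ≤ 5: YES.
Slack = (n − k + 1) − d = 3.
The code is NOT MDS (slack = 3 > 0).
Description: the claimed parameters are [12, 8, 2]_2; such a code would be non-MDS.


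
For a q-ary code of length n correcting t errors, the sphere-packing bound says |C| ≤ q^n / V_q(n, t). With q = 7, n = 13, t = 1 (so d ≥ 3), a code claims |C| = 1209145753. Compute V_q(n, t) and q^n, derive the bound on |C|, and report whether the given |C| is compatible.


V_q(n, t) = 79, q^n = 96889010407, Hamming bound = 1226443169, |C| = 1209145753 ≤ bound (satisfied).

Step 1: Compute V_q(n, t) = Σ_{j=0}^1 C(n, j) (q−1)^j.
  j = 0: C(13,0)·(6)^0 = 1·1 = 1.
  j = 1: C(13,1)·(6)^1 = 13·6 = 78.
  V_q(n, t) = 1 + 78 = 79.
Step 2: q^n = 7^13 = 96889010407.
Step 3: Hamming bound ⌊q^n / V_q(n,t)⌋ = ⌊96889010407/79⌋ = 1226443169.
Step 4: Compare |C| = 1209145753 to 1226443169: satisfied.
The claimed |C| lies below the Hamming bound.


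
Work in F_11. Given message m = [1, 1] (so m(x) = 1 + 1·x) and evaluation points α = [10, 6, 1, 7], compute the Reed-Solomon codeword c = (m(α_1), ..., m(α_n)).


c = [0, 7, 2, 8]

Message polynomial: m(x) = 1 + 1·x (mod 11).
For each evaluation point α_i, compute m(α_i) mod 11:
  α_1 = 10: Horner steps 1 → 0, so m(10) = 0.
  α_2 = 6: Horner steps 1 → 7, so m(6) = 7.
  α_3 = 1: Horner steps 1 → 2, so m(1) = 2.
  α_4 = 7: Horner steps 1 → 8, so m(7) = 8.
Codeword c = [0, 7, 2, 8] ∈ F_11^4.


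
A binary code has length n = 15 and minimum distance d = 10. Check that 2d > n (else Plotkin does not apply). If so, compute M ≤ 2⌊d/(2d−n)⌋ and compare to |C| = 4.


Plotkin bound M ≤ 4; given |C| = 4 ≤ bound (satisfied).

Check applicability: 2d = 20, n = 15.
2d − n = 5 > 0, so Plotkin applies.
Compute d/(2d−n) = 10/5 ≈ 2.0000.
⌊d/(2d−n)⌋ = 2.
Plotkin bound: M ≤ 2·2 = 4.
Given |C| = 4, check: satisfied.
This |C| is at the Plotkin bound.


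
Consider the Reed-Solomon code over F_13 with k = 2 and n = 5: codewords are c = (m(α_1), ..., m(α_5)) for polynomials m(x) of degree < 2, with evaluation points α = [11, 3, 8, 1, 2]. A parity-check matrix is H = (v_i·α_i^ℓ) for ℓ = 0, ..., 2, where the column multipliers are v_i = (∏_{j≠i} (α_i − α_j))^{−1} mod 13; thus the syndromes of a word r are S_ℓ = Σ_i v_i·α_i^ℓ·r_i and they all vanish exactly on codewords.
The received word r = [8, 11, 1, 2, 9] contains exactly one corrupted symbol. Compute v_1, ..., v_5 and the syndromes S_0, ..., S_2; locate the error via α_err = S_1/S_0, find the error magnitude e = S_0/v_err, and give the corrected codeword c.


S = (2, 4, 8), error at position 5, error magnitude e = 9, c = [8, 11, 1, 2, 0].

Step 1: column multipliers v_i = (∏_{j≠i}(α_i − α_j))^{−1} mod 13.
  i = 1 (α = 11): (11−3)(11−8)(11−1)(11−2) = 8·3·10·9 = 2160 ≡ 2, so v_1 = 2^{−1} = 7 (mod 13).
  i = 2 (α = 3): (3−11)(3−8)(3−1)(3−2) = (−8)·(−5)·2·1 = 80 ≡ 2, so v_2 = 2^{−1} = 7 (mod 13).
  i = 3 (α = 8): (8−11)(8−3)(8−1)(8−2) = (−3)·5·7·6 = −630 ≡ 7, so v_3 = 7^{−1} = 2 (mod 13).
  i = 4 (α = 1): (1−11)(1−3)(1−8)(1−2) = (−10)·(−2)·(−7)·(−1) = 140 ≡ 10, so v_4 = 10^{−1} = 4 (mod 13).
  i = 5 (α = 2): (2−11)(2−3)(2−8)(2−1) = (−9)·(−1)·(−6)·1 = −54 ≡ 11, so v_5 = 11^{−1} = 6 (mod 13).
  v = [7, 7, 2, 4, 6].
Step 2: syndromes of r = [8, 11, 1, 2, 9] (all sums mod 13).
  S_0 = Σ v_i r_i = 7·8 + 7·11 + 2·1 + 4·2 + 6·9 = 197 ≡ 2.
  S_1 = Σ v_i α_i r_i = 7·11·8 + 7·3·11 + 2·8·1 + 4·1·2 + 6·2·9 = 979 ≡ 4.
  α_i^2 mod 13 = [4, 9, 12, 1, 4].
  S_2 = Σ v_i α_i^2 r_i = 7·4·8 + 7·9·11 + 2·12·1 + 4·1·2 + 6·4·9 = 1165 ≡ 8.
  S = (2, 4, 8) ≠ 0, so r is not a codeword (an error is present).
Step 3: locate the error. For a single error e at position i, S_ℓ = v_i·e·α_i^ℓ, so α_err = S_1/S_0.
  S_0^{−1} = 2^{−1} = 7 (mod 13), so α_err = 4·7 = 28 ≡ 2 = α_5. Error position i = 5.
  Consistency check: S_2/S_1 = 8·10 = 80 ≡ 2 = α_err ✓ (single-error assumption holds).
Step 4: error magnitude e = S_0/v_5 = S_0·∏_{j≠5}(α_5 − α_j) = 2·11 = 22 ≡ 9 (mod 13).
Step 5: correct position 5: c_5 = r_5 − e = 9 − 9 ≡ 0 (mod 13). Hence c = [8, 11, 1, 2, 0].
  Check: interpolating c through the α_i gives m(x) = 4 + 11·x (degree < 2) with m(α_i) = c_i for every i, so c is indeed a codeword.


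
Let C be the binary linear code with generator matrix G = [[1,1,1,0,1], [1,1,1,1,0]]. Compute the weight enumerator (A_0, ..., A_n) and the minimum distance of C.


Weight distribution: A_0 = 1, A_2 = 1, A_4 = 2. Minimum distance d = 2.

Enumerate all 2^2 = 4 messages m ∈ F_2^2.
For each, compute codeword c = mG in F_2^5, then tally its weight.
  m = 00 → c = 00000, weight = 0.
  m = 10 → c = 11101, weight = 4.
  m = 01 → c = 11110, weight = 4.
  m = 11 → c = 00011, weight = 2.
Tally weights:
  weight 0: 1 codewords.
  weight 2: 1 codewords.
  weight 4: 2 codewords.
Minimum distance d = smallest w > 0 with A_w > 0 = 2.
Sanity: Σ A_w = 4 = 2^2 = 4 ✓.


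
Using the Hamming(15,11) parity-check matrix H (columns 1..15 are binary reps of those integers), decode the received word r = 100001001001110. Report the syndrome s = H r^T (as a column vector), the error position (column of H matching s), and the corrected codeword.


s = (0, 0, 0, 1)^T, error position = 1, corrected codeword c = 000001001001110

Compute s = H r^T mod 2 one row at a time:
  s_1 = 0 + 1 + 0 + 0 + 1 + 1 + 1 + 0 = 4 ≡ 0 (mod 2).
  s_2 = 0 + 0 + 1 + 0 + 1 + 1 + 1 + 0 = 4 ≡ 0 (mod 2).
  s_3 = 0 + 0 + 1 + 0 + 0 + 0 + 1 + 0 = 2 ≡ 0 (mod 2).
  s_4 = 1 + 0 + 0 + 0 + 1 + 0 + 1 + 0 = 3 ≡ 1 (mod 2).
s = (0, 0, 0, 1)^T — this equals column 1 of H (binary 0001), so error is at position 1.
Correct: flip bit 1 of r = 100001001001110 to get c = 000001001001110.


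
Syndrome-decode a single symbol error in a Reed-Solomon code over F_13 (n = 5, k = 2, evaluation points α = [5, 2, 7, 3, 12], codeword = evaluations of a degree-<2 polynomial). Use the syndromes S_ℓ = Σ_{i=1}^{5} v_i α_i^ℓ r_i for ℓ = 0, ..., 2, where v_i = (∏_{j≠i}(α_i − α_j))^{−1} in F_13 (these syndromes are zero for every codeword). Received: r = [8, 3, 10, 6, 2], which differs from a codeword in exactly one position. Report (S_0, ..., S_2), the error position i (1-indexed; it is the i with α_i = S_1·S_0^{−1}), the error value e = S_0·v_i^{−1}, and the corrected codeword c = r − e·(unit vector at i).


S = (9, 5, 10), error at position 2, error magnitude e = 11, c = [8, 5, 10, 6, 2].

Step 1: column multipliers v_i = (∏_{j≠i}(α_i − α_j))^{−1} mod 13.
  i = 1 (α = 5): (5−2)(5−7)(5−3)(5−12) = 3·(−2)·2·(−7) = 84 ≡ 6, so v_1 = 6^{−1} = 11 (mod 13).
  i = 2 (α = 2): (2−5)(2−7)(2−3)(2−12) = (−3)·(−5)·(−1)·(−10) = 150 ≡ 7, so v_2 = 7^{−1} = 2 (mod 13).
  i = 3 (α = 7): (7−5)(7−2)(7−3)(7−12) = 2·5·4·(−5) = −200 ≡ 8, so v_3 = 8^{−1} = 5 (mod 13).
  i = 4 (α = 3): (3−5)(3−2)(3−7)(3−12) = (−2)·1·(−4)·(−9) = −72 ≡ 6, so v_4 = 6^{−1} = 11 (mod 13).
  i = 5 (α = 12): (12−5)(12−2)(12−7)(12−3) = 7·10·5·9 = 3150 ≡ 4, so v_5 = 4^{−1} = 10 (mod 13).
  v = [11, 2, 5, 11, 10].
Step 2: syndromes of r = [8, 3, 10, 6, 2] (all sums mod 13).
  S_0 = Σ v_i r_i = 11·8 + 2·3 + 5·10 + 11·6 + 10·2 = 230 ≡ 9.
  S_1 = Σ v_i α_i r_i = 11·5·8 + 2·2·3 + 5·7·10 + 11·3·6 + 10·12·2 = 1240 ≡ 5.
  α_i^2 mod 13 = [12, 4, 10, 9, 1].
  S_2 = Σ v_i α_i^2 r_i = 11·12·8 + 2·4·3 + 5·10·10 + 11·9·6 + 10·1·2 = 2194 ≡ 10.
  S = (9, 5, 10) ≠ 0, so r is not a codeword (an error is present).
Step 3: locate the error. For a single error e at position i, S_ℓ = v_i·e·α_i^ℓ, so α_err = S_1/S_0.
  S_0^{−1} = 9^{−1} = 3 (mod 13), so α_err = 5·3 = 15 ≡ 2 = α_2. Error position i = 2.
  Consistency check: S_2/S_1 = 10·8 = 80 ≡ 2 = α_err ✓ (single-error assumption holds).
Step 4: error magnitude e = S_0/v_2 = S_0·∏_{j≠2}(α_2 − α_j) = 9·7 = 63 ≡ 11 (mod 13).
Step 5: correct position 2: c_2 = r_2 − e = 3 − 11 ≡ 5 (mod 13). Hence c = [8, 5, 10, 6, 2].
  Check: interpolating c through the α_i gives m(x) = 3 + 1·x (degree < 2) with m(α_i) = c_i for every i, so c is indeed a codeword.


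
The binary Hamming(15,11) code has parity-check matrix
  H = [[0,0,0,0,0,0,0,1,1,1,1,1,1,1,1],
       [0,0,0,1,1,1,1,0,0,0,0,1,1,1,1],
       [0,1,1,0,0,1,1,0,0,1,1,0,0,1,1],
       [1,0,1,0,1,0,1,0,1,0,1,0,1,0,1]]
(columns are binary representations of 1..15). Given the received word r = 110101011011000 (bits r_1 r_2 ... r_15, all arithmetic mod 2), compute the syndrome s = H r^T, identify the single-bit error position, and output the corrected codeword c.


s = (0, 1, 1, 1)^T, error position = 7, corrected codeword c = 110101111011000

Compute s = H r^T mod 2 one row at a time:
  s_1 = 1 + 1 + 0 + 1 + 1 + 0 + 0 + 0 = 4 ≡ 0 (mod 2).
  s_2 = 1 + 0 + 1 + 0 + 1 + 0 + 0 + 0 = 3 ≡ 1 (mod 2).
  s_3 = 1 + 0 + 1 + 0 + 0 + 1 + 0 + 0 = 3 ≡ 1 (mod 2).
  s_4 = 1 + 0 + 0 + 0 + 1 + 1 + 0 + 0 = 3 ≡ 1 (mod 2).
s = (0, 1, 1, 1)^T — this equals column 7 of H (binary 0111), so error is at position 7.
Correct: flip bit 7 of r = 110101011011000 to get c = 110101111011000.


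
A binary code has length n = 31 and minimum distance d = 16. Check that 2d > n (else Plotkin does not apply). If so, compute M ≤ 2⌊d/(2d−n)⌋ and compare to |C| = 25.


Plotkin bound M ≤ 32; given |C| = 25 ≤ bound (satisfied).

Check applicability: 2d = 32, n = 31.
2d − n = 1 > 0, so Plotkin applies.
Compute d/(2d−n) = 16/1 ≈ 16.0000.
⌊d/(2d−n)⌋ = 16.
Plotkin bound: M ≤ 2·16 = 32.
Given |C| = 25, check: satisfied.
This |C| is below the Plotkin bound.


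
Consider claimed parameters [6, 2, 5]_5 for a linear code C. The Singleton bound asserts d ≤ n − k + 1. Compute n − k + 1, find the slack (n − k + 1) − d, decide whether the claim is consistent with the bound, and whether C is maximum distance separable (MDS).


Singleton RHS = n − k + 1 = 5, slack = 0, bound satisfied, MDS.

Singleton bound: d ≤ n − k + 1.
Here n = 6, k = 2, so n − k + 1 = 5.
Given d = 5, check d ≤ 5: YES.
Slack = (n − k + 1) − d = 0.
The code is MDS (slack = 0).
Description: the claimed parameters are [6, 2, 5]_5; such a code would be MDS (meets Singleton bound).


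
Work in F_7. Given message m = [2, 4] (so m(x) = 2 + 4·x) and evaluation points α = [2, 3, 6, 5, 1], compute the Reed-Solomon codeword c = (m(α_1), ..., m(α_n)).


c = [3, 0, 5, 1, 6]

Message polynomial: m(x) = 2 + 4·x (mod 7).
For each evaluation point α_i, compute m(α_i) mod 7:
  α_1 = 2: Horner steps 4 → 3, so m(2) = 3.
  α_2 = 3: Horner steps 4 → 0, so m(3) = 0.
  α_3 = 6: Horner steps 4 → 5, so m(6) = 5.
  α_4 = 5: Horner steps 4 → 1, so m(5) = 1.
  α_5 = 1: Horner steps 4 → 6, so m(1) = 6.
Codeword c = [3, 0, 5, 1, 6] ∈ F_7^5.


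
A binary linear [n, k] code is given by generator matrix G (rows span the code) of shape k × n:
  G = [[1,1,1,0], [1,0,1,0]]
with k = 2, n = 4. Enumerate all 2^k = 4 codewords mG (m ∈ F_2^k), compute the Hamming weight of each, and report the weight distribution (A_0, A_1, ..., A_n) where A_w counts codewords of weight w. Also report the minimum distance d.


Weight distribution: A_0 = 1, A_1 = 1, A_2 = 1, A_3 = 1. Minimum distance d = 1.

Enumerate all 2^2 = 4 messages m ∈ F_2^2.
For each, compute codeword c = mG in F_2^4, then tally its weight.
  m = 00 → c = 0000, weight = 0.
  m = 10 → c = 1110, weight = 3.
  m = 01 → c = 1010, weight = 2.
  m = 11 → c = 0100, weight = 1.
Tally weights:
  weight 0: 1 codewords.
  weight 1: 1 codewords.
  weight 2: 1 codewords.
  weight 3: 1 codewords.
Minimum distance d = smallest w > 0 with A_w > 0 = 1.
Sanity: Σ A_w = 4 = 2^2 = 4 ✓.


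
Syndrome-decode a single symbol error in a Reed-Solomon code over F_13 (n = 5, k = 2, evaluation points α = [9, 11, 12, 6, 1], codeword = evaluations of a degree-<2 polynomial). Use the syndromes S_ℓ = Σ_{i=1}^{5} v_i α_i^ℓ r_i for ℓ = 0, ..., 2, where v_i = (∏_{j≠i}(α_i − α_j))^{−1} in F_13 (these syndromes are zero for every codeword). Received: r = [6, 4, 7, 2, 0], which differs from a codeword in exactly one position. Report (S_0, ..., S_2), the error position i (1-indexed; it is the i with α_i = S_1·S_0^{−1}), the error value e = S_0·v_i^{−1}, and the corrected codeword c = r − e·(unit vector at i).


S = (8, 7, 11), error at position 1, error magnitude e = 8, c = [11, 4, 7, 2, 0].

Step 1: column multipliers v_i = (∏_{j≠i}(α_i − α_j))^{−1} mod 13.
  i = 1 (α = 9): (9−11)(9−12)(9−6)(9−1) = (−2)·(−3)·3·8 = 144 ≡ 1, so v_1 = 1^{−1} = 1 (mod 13).
  i = 2 (α = 11): (11−9)(11−12)(11−6)(11−1) = 2·(−1)·5·10 = −100 ≡ 4, so v_2 = 4^{−1} = 10 (mod 13).
  i = 3 (α = 12): (12−9)(12−11)(12−6)(12−1) = 3·1·6·11 = 198 ≡ 3, so v_3 = 3^{−1} = 9 (mod 13).
  i = 4 (α = 6): (6−9)(6−11)(6−12)(6−1) = (−3)·(−5)·(−6)·5 = −450 ≡ 5, so v_4 = 5^{−1} = 8 (mod 13).
  i = 5 (α = 1): (1−9)(1−11)(1−12)(1−6) = (−8)·(−10)·(−11)·(−5) = 4400 ≡ 6, so v_5 = 6^{−1} = 11 (mod 13).
  v = [1, 10, 9, 8, 11].
Step 2: syndromes of r = [6, 4, 7, 2, 0] (all sums mod 13).
  S_0 = Σ v_i r_i = 1·6 + 10·4 + 9·7 + 8·2 + 11·0 = 125 ≡ 8.
  S_1 = Σ v_i α_i r_i = 1·9·6 + 10·11·4 + 9·12·7 + 8·6·2 + 11·1·0 = 1346 ≡ 7.
  α_i^2 mod 13 = [3, 4, 1, 10, 1].
  S_2 = Σ v_i α_i^2 r_i = 1·3·6 + 10·4·4 + 9·1·7 + 8·10·2 + 11·1·0 = 401 ≡ 11.
  S = (8, 7, 11) ≠ 0, so r is not a codeword (an error is present).
Step 3: locate the error. For a single error e at position i, S_ℓ = v_i·e·α_i^ℓ, so α_err = S_1/S_0.
  S_0^{−1} = 8^{−1} = 5 (mod 13), so α_err = 7·5 = 35 ≡ 9 = α_1. Error position i = 1.
  Consistency check: S_2/S_1 = 11·2 = 22 ≡ 9 = α_err ✓ (single-error assumption holds).
Step 4: error magnitude e = S_0/v_1 = S_0·∏_{j≠1}(α_1 − α_j) = 8·1 = 8 ≡ 8 (mod 13).
Step 5: correct position 1: c_1 = r_1 − e = 6 − 8 ≡ 11 (mod 13). Hence c = [11, 4, 7, 2, 0].
  Check: interpolating c through the α_i gives m(x) = 10 + 3·x (degree < 2) with m(α_i) = c_i for every i, so c is indeed a codeword.


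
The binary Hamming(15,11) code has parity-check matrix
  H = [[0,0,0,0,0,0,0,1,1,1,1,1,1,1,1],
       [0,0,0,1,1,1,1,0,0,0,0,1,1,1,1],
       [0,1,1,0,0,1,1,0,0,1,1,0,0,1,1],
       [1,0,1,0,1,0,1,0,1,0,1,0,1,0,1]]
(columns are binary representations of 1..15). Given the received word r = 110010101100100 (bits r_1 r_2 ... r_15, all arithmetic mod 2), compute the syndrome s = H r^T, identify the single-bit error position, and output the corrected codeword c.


s = (1, 1, 1, 1)^T, error position = 15, corrected codeword c = 110010101100101

Compute s = H r^T mod 2 one row at a time:
  s_1 = 0 + 1 + 1 + 0 + 0 + 1 + 0 + 0 = 3 ≡ 1 (mod 2).
  s_2 = 0 + 1 + 0 + 1 + 0 + 1 + 0 + 0 = 3 ≡ 1 (mod 2).
  s_3 = 1 + 0 + 0 + 1 + 1 + 0 + 0 + 0 = 3 ≡ 1 (mod 2).
  s_4 = 1 + 0 + 1 + 1 + 1 + 0 + 1 + 0 = 5 ≡ 1 (mod 2).
s = (1, 1, 1, 1)^T — this equals column 15 of H (binary 1111), so error is at position 15.
Correct: flip bit 15 of r = 110010101100100 to get c = 110010101100101.


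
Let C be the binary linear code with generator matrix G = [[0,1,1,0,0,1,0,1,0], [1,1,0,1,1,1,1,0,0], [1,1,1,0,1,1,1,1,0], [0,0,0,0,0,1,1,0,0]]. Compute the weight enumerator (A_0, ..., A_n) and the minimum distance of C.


Weight distribution: A_0 = 1, A_2 = 1, A_3 = 5, A_4 = 3, A_5 = 2, A_6 = 3, A_7 = 1. Minimum distance d = 2.

Enumerate all 2^4 = 16 messages m ∈ F_2^4.
For each, compute codeword c = mG in F_2^9, then tally its weight.
  m = 0000 → c = 000000000, weight = 0.
  m = 1000 → c = 011001010, weight = 4.
  m = 0100 → c = 110111100, weight = 6.
  m = 1100 → c = 101110110, weight = 6.
  m = 0010 → c = 111011110, weight = 7.
  m = 1010 → c = 100010100, weight = 3.
  m = 0110 → c = 001100010, weight = 3.
  m = 1110 → c = 010101000, weight = 3.
  m = 0001 → c = 000001100, weight = 2.
  m = 1001 → c = 011000110, weight = 4.
  m = 0101 → c = 110110000, weight = 4.
  m = 1101 → c = 101111010, weight = 6.
  m = 0011 → c = 111010010, weight = 5.
  m = 1011 → c = 100011000, weight = 3.
  m = 0111 → c = 001101110, weight = 5.
  m = 1111 → c = 010100100, weight = 3.
Tally weights:
  weight 0: 1 codewords.
  weight 2: 1 codewords.
  weight 3: 5 codewords.
  weight 4: 3 codewords.
  weight 5: 2 codewords.
  weight 6: 3 codewords.
  weight 7: 1 codewords.
Minimum distance d = smallest w > 0 with A_w > 0 = 2.
Sanity: Σ A_w = 16 = 2^4 = 16 ✓.


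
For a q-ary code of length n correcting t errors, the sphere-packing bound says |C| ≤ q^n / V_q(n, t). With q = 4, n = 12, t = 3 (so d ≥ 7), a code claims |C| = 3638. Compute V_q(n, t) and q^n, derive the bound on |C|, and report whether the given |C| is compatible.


V_q(n, t) = 6571, q^n = 16777216, Hamming bound = 2553, |C| = 3638 > bound (violated).

Step 1: Compute V_q(n, t) = Σ_{j=0}^3 C(n, j) (q−1)^j.
  j = 0: C(12,0)·(3)^0 = 1·1 = 1.
  j = 1: C(12,1)·(3)^1 = 12·3 = 36.
  j = 2: C(12,2)·(3)^2 = 66·9 = 594.
  j = 3: C(12,3)·(3)^3 = 220·27 = 5940.
  V_q(n, t) = 1 + 36 + 594 + 5940 = 6571.
Step 2: q^n = 4^12 = 16777216.
Step 3: Hamming bound ⌊q^n / V_q(n,t)⌋ = ⌊16777216/6571⌋ = 2553.
Step 4: Compare |C| = 3638 to 2553: violated.
The claimed |C| lies above the Hamming bound, so no 4-ary code of length 12 with d ≥ 7 can have 3638 codewords.


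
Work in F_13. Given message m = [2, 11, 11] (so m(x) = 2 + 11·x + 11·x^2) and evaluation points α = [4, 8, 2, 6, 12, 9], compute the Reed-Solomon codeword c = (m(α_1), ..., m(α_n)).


c = [1, 1, 3, 9, 2, 4]

Message polynomial: m(x) = 2 + 11·x + 11·x^2 (mod 13).
For each evaluation point α_i, compute m(α_i) mod 13:
  α_1 = 4: Horner steps 11 → 3 → 1, so m(4) = 1.
  α_2 = 8: Horner steps 11 → 8 → 1, so m(8) = 1.
  α_3 = 2: Horner steps 11 → 7 → 3, so m(2) = 3.
  α_4 = 6: Horner steps 11 → 12 → 9, so m(6) = 9.
  α_5 = 12: Horner steps 11 → 0 → 2, so m(12) = 2.
  α_6 = 9: Horner steps 11 → 6 → 4, so m(9) = 4.
Codeword c = [1, 1, 3, 9, 2, 4] ∈ F_13^6.


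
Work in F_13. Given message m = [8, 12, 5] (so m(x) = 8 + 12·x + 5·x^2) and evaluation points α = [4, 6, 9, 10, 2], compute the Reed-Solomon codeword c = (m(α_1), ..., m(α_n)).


c = [6, 0, 1, 4, 0]

Message polynomial: m(x) = 8 + 12·x + 5·x^2 (mod 13).
For each evaluation point α_i, compute m(α_i) mod 13:
  α_1 = 4: Horner steps 5 → 6 → 6, so m(4) = 6.
  α_2 = 6: Horner steps 5 → 3 → 0, so m(6) = 0.
  α_3 = 9: Horner steps 5 → 5 → 1, so m(9) = 1.
  α_4 = 10: Horner steps 5 → 10 → 4, so m(10) = 4.
  α_5 = 2: Horner steps 5 → 9 → 0, so m(2) = 0.
Codeword c = [6, 0, 1, 4, 0] ∈ F_13^5.


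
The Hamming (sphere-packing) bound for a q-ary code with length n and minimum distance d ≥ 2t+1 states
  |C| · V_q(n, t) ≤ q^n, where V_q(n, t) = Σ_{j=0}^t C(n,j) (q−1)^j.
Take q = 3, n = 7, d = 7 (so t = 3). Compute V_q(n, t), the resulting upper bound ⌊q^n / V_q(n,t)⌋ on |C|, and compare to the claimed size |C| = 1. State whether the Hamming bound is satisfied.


V_q(n, t) = 379, q^n = 2187, Hamming bound = 5, |C| = 1 ≤ bound (satisfied).

Step 1: Compute V_q(n, t) = Σ_{j=0}^3 C(n, j) (q−1)^j.
  j = 0: C(7,0)·(2)^0 = 1·1 = 1.
  j = 1: C(7,1)·(2)^1 = 7·2 = 14.
  j = 2: C(7,2)·(2)^2 = 21·4 = 84.
  j = 3: C(7,3)·(2)^3 = 35·8 = 280.
  V_q(n, t) = 1 + 14 + 84 + 280 = 379.
Step 2: q^n = 3^7 = 2187.
Step 3: Hamming bound ⌊q^n / V_q(n,t)⌋ = ⌊2187/379⌋ = 5.
Step 4: Compare |C| = 1 to 5: satisfied.
The claimed |C| lies below the Hamming bound.


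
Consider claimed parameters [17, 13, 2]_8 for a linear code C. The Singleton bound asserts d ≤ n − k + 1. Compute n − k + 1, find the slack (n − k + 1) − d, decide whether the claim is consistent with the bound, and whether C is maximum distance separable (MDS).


Singleton RHS = n − k + 1 = 5, slack = 3, bound satisfied, not MDS.

Singleton bound: d ≤ n − k + 1.
Here n = 17, k = 13, so n − k + 1 = 5.
Given d = 2, check d ≤ 5: YES.
Slack = (n − k + 1) − d = 3.
The code is NOT MDS (slack = 3 > 0).
Description: the claimed parameters are [17, 13, 2]_8; such a code would be non-MDS.


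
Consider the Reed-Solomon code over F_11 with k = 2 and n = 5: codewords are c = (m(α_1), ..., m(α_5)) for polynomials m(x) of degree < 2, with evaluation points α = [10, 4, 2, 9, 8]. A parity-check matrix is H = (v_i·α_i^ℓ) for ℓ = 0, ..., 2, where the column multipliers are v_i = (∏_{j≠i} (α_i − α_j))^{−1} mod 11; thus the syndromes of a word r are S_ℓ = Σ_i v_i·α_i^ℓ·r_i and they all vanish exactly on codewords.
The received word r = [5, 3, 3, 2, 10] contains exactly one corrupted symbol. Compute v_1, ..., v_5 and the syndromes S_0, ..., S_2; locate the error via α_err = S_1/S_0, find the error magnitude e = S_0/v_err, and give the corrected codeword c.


S = (8, 10, 7), error at position 2, error magnitude e = 5, c = [5, 9, 3, 2, 10].

Step 1: column multipliers v_i = (∏_{j≠i}(α_i − α_j))^{−1} mod 11.
  i = 1 (α = 10): (10−4)(10−2)(10−9)(10−8) = 6·8·1·2 = 96 ≡ 8, so v_1 = 8^{−1} = 7 (mod 11).
  i = 2 (α = 4): (4−10)(4−2)(4−9)(4−8) = (−6)·2·(−5)·(−4) = −240 ≡ 2, so v_2 = 2^{−1} = 6 (mod 11).
  i = 3 (α = 2): (2−10)(2−4)(2−9)(2−8) = (−8)·(−2)·(−7)·(−6) = 672 ≡ 1, so v_3 = 1^{−1} = 1 (mod 11).
  i = 4 (α = 9): (9−10)(9−4)(9−2)(9−8) = (−1)·5·7·1 = −35 ≡ 9, so v_4 = 9^{−1} = 5 (mod 11).
  i = 5 (α = 8): (8−10)(8−4)(8−2)(8−9) = (−2)·4·6·(−1) = 48 ≡ 4, so v_5 = 4^{−1} = 3 (mod 11).
  v = [7, 6, 1, 5, 3].
Step 2: syndromes of r = [5, 3, 3, 2, 10] (all sums mod 11).
  S_0 = Σ v_i r_i = 7·5 + 6·3 + 1·3 + 5·2 + 3·10 = 96 ≡ 8.
  S_1 = Σ v_i α_i r_i = 7·10·5 + 6·4·3 + 1·2·3 + 5·9·2 + 3·8·10 = 758 ≡ 10.
  α_i^2 mod 11 = [1, 5, 4, 4, 9].
  S_2 = Σ v_i α_i^2 r_i = 7·1·5 + 6·5·3 + 1·4·3 + 5·4·2 + 3·9·10 = 447 ≡ 7.
  S = (8, 10, 7) ≠ 0, so r is not a codeword (an error is present).
Step 3: locate the error. For a single error e at position i, S_ℓ = v_i·e·α_i^ℓ, so α_err = S_1/S_0.
  S_0^{−1} = 8^{−1} = 7 (mod 11), so α_err = 10·7 = 70 ≡ 4 = α_2. Error position i = 2.
  Consistency check: S_2/S_1 = 7·10 = 70 ≡ 4 = α_err ✓ (single-error assumption holds).
Step 4: error magnitude e = S_0/v_2 = S_0·∏_{j≠2}(α_2 − α_j) = 8·2 = 16 ≡ 5 (mod 11).
Step 5: correct position 2: c_2 = r_2 − e = 3 − 5 ≡ 9 (mod 11). Hence c = [5, 9, 3, 2, 10].
  Check: interpolating c through the α_i gives m(x) = 8 + 3·x (degree < 2) with m(α_i) = c_i for every i, so c is indeed a codeword.
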